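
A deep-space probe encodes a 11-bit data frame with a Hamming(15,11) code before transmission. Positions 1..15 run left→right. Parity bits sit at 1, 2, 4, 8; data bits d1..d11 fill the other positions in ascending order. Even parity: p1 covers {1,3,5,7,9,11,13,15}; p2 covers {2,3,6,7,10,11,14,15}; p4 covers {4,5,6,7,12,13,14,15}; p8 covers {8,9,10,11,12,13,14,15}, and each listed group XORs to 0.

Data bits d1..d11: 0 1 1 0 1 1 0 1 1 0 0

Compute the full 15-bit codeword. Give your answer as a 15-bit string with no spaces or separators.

Place data at non-parity positions: p1 p2 0 p4 1 1 0 p8 1 1 0 1 1 0 0
p1 (pos 1,3,5,7,9,11,13,15): XOR of data positions = 0⊕1⊕0⊕1⊕0⊕1⊕0 = 1
p2 (pos 2,3,6,7,10,11,14,15): XOR of data positions = 0⊕1⊕0⊕1⊕0⊕0⊕0 = 0
p4 (pos 4,5,6,7,12,13,14,15): XOR of data positions = 1⊕1⊕0⊕1⊕1⊕0⊕0 = 0
p8 (pos 8,9,10,11,12,13,14,15): XOR of data positions = 1⊕1⊕0⊕1⊕1⊕0⊕0 = 0
Codeword: 100011001101100

100011001101100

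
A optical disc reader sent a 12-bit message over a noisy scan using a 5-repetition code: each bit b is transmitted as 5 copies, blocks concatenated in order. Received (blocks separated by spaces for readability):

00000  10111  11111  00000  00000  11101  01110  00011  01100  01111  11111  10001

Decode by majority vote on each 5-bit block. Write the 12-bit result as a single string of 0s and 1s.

011001100110

Block 1 (00000): 0 ones → 0
Block 2 (10111): 4 ones → 1
Block 3 (11111): 5 ones → 1
Block 4 (00000): 0 ones → 0
Block 5 (00000): 0 ones → 0
Block 6 (11101): 4 ones → 1
Block 7 (01110): 3 ones → 1
Block 8 (00011): 2 ones → 0
Block 9 (01100): 2 ones → 0
Block 10 (01111): 4 ones → 1
Block 11 (11111): 5 ones → 1
Block 12 (10001): 2 ones → 0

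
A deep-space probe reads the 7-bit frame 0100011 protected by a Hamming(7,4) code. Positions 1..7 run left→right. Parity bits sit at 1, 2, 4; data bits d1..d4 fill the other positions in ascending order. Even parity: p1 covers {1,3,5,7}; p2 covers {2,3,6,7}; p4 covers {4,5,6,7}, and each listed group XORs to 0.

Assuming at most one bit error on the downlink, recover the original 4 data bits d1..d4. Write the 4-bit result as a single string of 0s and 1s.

1011

s1 (pos 1,3,5,7): 0⊕0⊕0⊕1 = 1
s2 (pos 2,3,6,7): 1⊕0⊕1⊕1 = 1
s4 (pos 4,5,6,7): 0⊕0⊕1⊕1 = 0
Syndrome s4…s1 = 011 → error at position 3.
Flip position 3: 0100011 → 0110011
Read data bits from positions 3,5,6,7: 1011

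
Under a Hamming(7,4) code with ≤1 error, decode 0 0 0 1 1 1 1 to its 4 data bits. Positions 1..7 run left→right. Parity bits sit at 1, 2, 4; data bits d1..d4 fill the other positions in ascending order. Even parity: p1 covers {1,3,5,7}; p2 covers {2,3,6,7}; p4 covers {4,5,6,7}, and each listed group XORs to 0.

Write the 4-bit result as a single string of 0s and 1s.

s1 (pos 1,3,5,7): 0⊕0⊕1⊕1 = 0
s2 (pos 2,3,6,7): 0⊕0⊕1⊕1 = 0
s4 (pos 4,5,6,7): 1⊕1⊕1⊕1 = 0
Syndrome s4…s1 = 000 → no error.
Read data bits from positions 3,5,6,7: 0111

0111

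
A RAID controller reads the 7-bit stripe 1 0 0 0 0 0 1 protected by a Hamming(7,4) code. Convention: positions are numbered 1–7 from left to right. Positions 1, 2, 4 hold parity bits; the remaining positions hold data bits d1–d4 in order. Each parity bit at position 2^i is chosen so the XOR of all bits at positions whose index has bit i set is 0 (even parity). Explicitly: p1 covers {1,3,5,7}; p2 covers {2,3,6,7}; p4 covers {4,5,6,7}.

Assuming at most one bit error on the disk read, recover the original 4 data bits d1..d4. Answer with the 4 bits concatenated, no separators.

s1 (pos 1,3,5,7): 1⊕0⊕0⊕1 = 0
s2 (pos 2,3,6,7): 0⊕0⊕0⊕1 = 1
s4 (pos 4,5,6,7): 0⊕0⊕0⊕1 = 1
Syndrome s4…s1 = 110 → error at position 6.
Flip position 6: 1000001 → 1000011
Read data bits from positions 3,5,6,7: 0011

0011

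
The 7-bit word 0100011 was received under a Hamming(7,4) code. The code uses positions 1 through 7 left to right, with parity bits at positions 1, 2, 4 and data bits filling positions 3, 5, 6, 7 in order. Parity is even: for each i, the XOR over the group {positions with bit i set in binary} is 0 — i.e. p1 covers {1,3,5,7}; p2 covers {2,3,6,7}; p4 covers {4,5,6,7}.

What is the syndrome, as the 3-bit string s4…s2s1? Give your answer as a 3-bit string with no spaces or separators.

011

s1 (pos 1,3,5,7): 0⊕0⊕0⊕1 = 1
s2 (pos 2,3,6,7): 1⊕0⊕1⊕1 = 1
s4 (pos 4,5,6,7): 0⊕0⊕1⊕1 = 0
Syndrome s4…s1 = 011 → error at position 3.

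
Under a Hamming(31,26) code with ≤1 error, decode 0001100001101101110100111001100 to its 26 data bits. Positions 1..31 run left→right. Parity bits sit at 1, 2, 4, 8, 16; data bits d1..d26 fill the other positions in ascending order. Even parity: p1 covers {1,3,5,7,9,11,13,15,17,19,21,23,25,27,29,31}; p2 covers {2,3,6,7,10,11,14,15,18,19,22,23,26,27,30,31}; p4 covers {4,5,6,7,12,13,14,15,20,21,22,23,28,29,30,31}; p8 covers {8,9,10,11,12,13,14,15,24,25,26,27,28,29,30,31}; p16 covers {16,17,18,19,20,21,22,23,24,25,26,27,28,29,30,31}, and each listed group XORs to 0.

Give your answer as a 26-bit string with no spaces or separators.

s1 (pos 1,3,5,7,9,11,13,15,17,19,21,23,25,27,29,31): 0⊕0⊕1⊕0⊕0⊕1⊕1⊕0⊕1⊕0⊕0⊕1⊕1⊕0⊕1⊕0 = 1
s2 (pos 2,3,6,7,10,11,14,15,18,19,22,23,26,27,30,31): 0⊕0⊕0⊕0⊕1⊕1⊕1⊕0⊕1⊕0⊕0⊕1⊕0⊕0⊕0⊕0 = 1
s4 (pos 4,5,6,7,12,13,14,15,20,21,22,23,28,29,30,31): 1⊕1⊕0⊕0⊕0⊕1⊕1⊕0⊕1⊕0⊕0⊕1⊕1⊕1⊕0⊕0 = 0
s8 (pos 8,9,10,11,12,13,14,15,24,25,26,27,28,29,30,31): 0⊕0⊕1⊕1⊕0⊕1⊕1⊕0⊕1⊕1⊕0⊕0⊕1⊕1⊕0⊕0 = 0
s16 (pos 16,17,18,19,20,21,22,23,24,25,26,27,28,29,30,31): 1⊕1⊕1⊕0⊕1⊕0⊕0⊕1⊕1⊕1⊕0⊕0⊕1⊕1⊕0⊕0 = 1
Syndrome s16…s1 = 10011 → error at position 19.
Flip position 19: 0001100001101101110100111001100 → 0001100001101101111100111001100
Read data bits from positions 3,5,6,7,9,10,11,12,13,14,15,17,18,19,20,21,22,23,24,25,26,27,28,29,30,31: 01000110110111100111001100

01000110110111100111001100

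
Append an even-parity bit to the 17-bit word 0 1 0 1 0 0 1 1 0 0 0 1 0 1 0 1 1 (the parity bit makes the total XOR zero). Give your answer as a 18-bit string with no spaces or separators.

010100110001010110

XOR of the 17 data bits: 0⊕1⊕0⊕1⊕0⊕0⊕1⊕1⊕0⊕0⊕0⊕1⊕0⊕1⊕0⊕1⊕1 = 0
Parity bit = 0 (so all 18 bits XOR to 0).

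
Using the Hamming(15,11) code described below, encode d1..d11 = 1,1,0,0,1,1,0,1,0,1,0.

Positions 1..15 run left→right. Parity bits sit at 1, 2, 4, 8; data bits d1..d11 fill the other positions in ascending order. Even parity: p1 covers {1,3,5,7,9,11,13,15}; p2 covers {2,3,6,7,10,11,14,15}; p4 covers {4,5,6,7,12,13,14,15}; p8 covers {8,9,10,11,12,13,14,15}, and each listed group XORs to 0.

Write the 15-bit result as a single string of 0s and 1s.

Place data at non-parity positions: p1 p2 1 p4 1 0 0 p8 1 1 0 1 0 1 0
p1 (pos 1,3,5,7,9,11,13,15): XOR of data positions = 1⊕1⊕0⊕1⊕0⊕0⊕0 = 1
p2 (pos 2,3,6,7,10,11,14,15): XOR of data positions = 1⊕0⊕0⊕1⊕0⊕1⊕0 = 1
p4 (pos 4,5,6,7,12,13,14,15): XOR of data positions = 1⊕0⊕0⊕1⊕0⊕1⊕0 = 1
p8 (pos 8,9,10,11,12,13,14,15): XOR of data positions = 1⊕1⊕0⊕1⊕0⊕1⊕0 = 0
Codeword: 111110001101010

111110001101010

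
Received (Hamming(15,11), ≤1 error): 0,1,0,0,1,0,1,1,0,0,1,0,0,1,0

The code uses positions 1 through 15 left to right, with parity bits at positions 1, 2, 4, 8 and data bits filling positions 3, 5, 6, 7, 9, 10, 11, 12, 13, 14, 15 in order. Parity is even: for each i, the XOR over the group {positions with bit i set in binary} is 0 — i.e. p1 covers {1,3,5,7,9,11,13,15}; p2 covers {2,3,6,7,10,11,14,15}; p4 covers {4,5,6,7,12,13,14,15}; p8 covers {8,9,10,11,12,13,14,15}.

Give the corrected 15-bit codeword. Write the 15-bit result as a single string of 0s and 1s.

010010110010110

s1 (pos 1,3,5,7,9,11,13,15): 0⊕0⊕1⊕1⊕0⊕1⊕0⊕0 = 1
s2 (pos 2,3,6,7,10,11,14,15): 1⊕0⊕0⊕1⊕0⊕1⊕1⊕0 = 0
s4 (pos 4,5,6,7,12,13,14,15): 0⊕1⊕0⊕1⊕0⊕0⊕1⊕0 = 1
s8 (pos 8,9,10,11,12,13,14,15): 1⊕0⊕0⊕1⊕0⊕0⊕1⊕0 = 1
Syndrome s8…s1 = 1101 → error at position 13.
Flip position 13: 010010110010010 → 010010110010110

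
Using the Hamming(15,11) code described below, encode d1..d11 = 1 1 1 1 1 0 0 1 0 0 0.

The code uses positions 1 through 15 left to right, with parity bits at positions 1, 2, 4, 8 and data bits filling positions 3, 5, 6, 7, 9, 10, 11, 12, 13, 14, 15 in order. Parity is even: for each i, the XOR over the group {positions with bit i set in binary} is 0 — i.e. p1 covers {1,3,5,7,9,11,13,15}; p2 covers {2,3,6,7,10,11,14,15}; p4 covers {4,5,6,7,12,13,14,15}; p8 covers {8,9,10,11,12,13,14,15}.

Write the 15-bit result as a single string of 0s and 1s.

Place data at non-parity positions: p1 p2 1 p4 1 1 1 p8 1 0 0 1 0 0 0
p1 (pos 1,3,5,7,9,11,13,15): XOR of data positions = 1⊕1⊕1⊕1⊕0⊕0⊕0 = 0
p2 (pos 2,3,6,7,10,11,14,15): XOR of data positions = 1⊕1⊕1⊕0⊕0⊕0⊕0 = 1
p4 (pos 4,5,6,7,12,13,14,15): XOR of data positions = 1⊕1⊕1⊕1⊕0⊕0⊕0 = 0
p8 (pos 8,9,10,11,12,13,14,15): XOR of data positions = 1⊕0⊕0⊕1⊕0⊕0⊕0 = 0
Codeword: 011011101001000

011011101001000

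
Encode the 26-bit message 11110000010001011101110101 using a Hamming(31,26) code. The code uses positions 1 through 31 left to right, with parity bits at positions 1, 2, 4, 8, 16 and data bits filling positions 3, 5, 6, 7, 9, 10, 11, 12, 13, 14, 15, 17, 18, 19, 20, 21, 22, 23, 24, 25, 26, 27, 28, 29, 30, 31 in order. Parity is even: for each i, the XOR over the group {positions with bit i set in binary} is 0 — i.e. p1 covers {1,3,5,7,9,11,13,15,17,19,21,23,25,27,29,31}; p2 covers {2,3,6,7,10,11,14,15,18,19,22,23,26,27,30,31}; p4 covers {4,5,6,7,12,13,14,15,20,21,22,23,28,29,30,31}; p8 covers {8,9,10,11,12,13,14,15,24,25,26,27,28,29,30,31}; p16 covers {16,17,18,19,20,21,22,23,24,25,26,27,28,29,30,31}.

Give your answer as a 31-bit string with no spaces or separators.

Place data at non-parity positions: p1 p2 1 p4 1 1 1 p8 0 0 0 0 0 1 0 p16 0 0 1 0 1 1 1 0 1 1 1 0 1 0 1
p1 (pos 1,3,5,7,9,11,13,15,17,19,21,23,25,27,29,31): XOR of data positions = 1⊕1⊕1⊕0⊕0⊕0⊕0⊕0⊕1⊕1⊕1⊕1⊕1⊕1⊕1 = 0
p2 (pos 2,3,6,7,10,11,14,15,18,19,22,23,26,27,30,31): XOR of data positions = 1⊕1⊕1⊕0⊕0⊕1⊕0⊕0⊕1⊕1⊕1⊕1⊕1⊕0⊕1 = 0
p4 (pos 4,5,6,7,12,13,14,15,20,21,22,23,28,29,30,31): XOR of data positions = 1⊕1⊕1⊕0⊕0⊕1⊕0⊕0⊕1⊕1⊕1⊕0⊕1⊕0⊕1 = 1
p8 (pos 8,9,10,11,12,13,14,15,24,25,26,27,28,29,30,31): XOR of data positions = 0⊕0⊕0⊕0⊕0⊕1⊕0⊕0⊕1⊕1⊕1⊕0⊕1⊕0⊕1 = 0
p16 (pos 16,17,18,19,20,21,22,23,24,25,26,27,28,29,30,31): XOR of data positions = 0⊕0⊕1⊕0⊕1⊕1⊕1⊕0⊕1⊕1⊕1⊕0⊕1⊕0⊕1 = 1
Codeword: 0011111000000101001011101110101

0011111000000101001011101110101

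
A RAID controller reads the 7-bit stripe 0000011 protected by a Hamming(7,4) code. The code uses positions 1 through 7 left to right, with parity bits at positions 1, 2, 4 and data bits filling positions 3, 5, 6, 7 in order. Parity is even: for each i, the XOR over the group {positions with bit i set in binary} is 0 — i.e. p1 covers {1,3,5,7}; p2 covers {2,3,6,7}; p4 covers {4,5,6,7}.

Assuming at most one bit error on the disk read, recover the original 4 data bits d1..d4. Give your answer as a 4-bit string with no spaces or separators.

s1 (pos 1,3,5,7): 0⊕0⊕0⊕1 = 1
s2 (pos 2,3,6,7): 0⊕0⊕1⊕1 = 0
s4 (pos 4,5,6,7): 0⊕0⊕1⊕1 = 0
Syndrome s4…s1 = 001 → error at position 1.
Flip position 1: 0000011 → 1000011
Read data bits from positions 3,5,6,7: 0011

0011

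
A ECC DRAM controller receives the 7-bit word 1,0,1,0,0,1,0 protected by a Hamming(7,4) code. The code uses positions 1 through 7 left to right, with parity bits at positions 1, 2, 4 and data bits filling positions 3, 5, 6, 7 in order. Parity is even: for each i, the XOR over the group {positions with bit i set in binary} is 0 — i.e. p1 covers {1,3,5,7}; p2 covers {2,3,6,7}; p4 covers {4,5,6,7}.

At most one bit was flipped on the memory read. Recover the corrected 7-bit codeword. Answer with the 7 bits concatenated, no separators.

s1 (pos 1,3,5,7): 1⊕1⊕0⊕0 = 0
s2 (pos 2,3,6,7): 0⊕1⊕1⊕0 = 0
s4 (pos 4,5,6,7): 0⊕0⊕1⊕0 = 1
Syndrome s4…s1 = 100 → error at position 4.
Flip position 4: 1010010 → 1011010

1011010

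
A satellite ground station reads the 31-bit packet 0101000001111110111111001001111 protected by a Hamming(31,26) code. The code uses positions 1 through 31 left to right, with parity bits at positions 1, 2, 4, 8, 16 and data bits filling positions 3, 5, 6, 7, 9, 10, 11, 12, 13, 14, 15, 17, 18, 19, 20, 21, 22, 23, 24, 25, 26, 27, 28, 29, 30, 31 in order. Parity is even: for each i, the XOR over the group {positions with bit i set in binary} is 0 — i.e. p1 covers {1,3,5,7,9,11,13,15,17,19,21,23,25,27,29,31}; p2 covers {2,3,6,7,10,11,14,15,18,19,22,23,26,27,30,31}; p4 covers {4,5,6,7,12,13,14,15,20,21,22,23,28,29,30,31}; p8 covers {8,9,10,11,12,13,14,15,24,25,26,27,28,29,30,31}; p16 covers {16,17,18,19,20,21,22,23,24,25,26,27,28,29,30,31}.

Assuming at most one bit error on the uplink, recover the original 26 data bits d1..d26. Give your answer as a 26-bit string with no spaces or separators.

00000111111111111000001111

s1 (pos 1,3,5,7,9,11,13,15,17,19,21,23,25,27,29,31): 0⊕0⊕0⊕0⊕0⊕1⊕1⊕1⊕1⊕1⊕1⊕0⊕1⊕0⊕1⊕1 = 1
s2 (pos 2,3,6,7,10,11,14,15,18,19,22,23,26,27,30,31): 1⊕0⊕0⊕0⊕1⊕1⊕1⊕1⊕1⊕1⊕1⊕0⊕0⊕0⊕1⊕1 = 0
s4 (pos 4,5,6,7,12,13,14,15,20,21,22,23,28,29,30,31): 1⊕0⊕0⊕0⊕1⊕1⊕1⊕1⊕1⊕1⊕1⊕0⊕1⊕1⊕1⊕1 = 0
s8 (pos 8,9,10,11,12,13,14,15,24,25,26,27,28,29,30,31): 0⊕0⊕1⊕1⊕1⊕1⊕1⊕1⊕0⊕1⊕0⊕0⊕1⊕1⊕1⊕1 = 1
s16 (pos 16,17,18,19,20,21,22,23,24,25,26,27,28,29,30,31): 0⊕1⊕1⊕1⊕1⊕1⊕1⊕0⊕0⊕1⊕0⊕0⊕1⊕1⊕1⊕1 = 1
Syndrome s16…s1 = 11001 → error at position 25.
Flip position 25: 0101000001111110111111001001111 → 0101000001111110111111000001111
Read data bits from positions 3,5,6,7,9,10,11,12,13,14,15,17,18,19,20,21,22,23,24,25,26,27,28,29,30,31: 00000111111111111000001111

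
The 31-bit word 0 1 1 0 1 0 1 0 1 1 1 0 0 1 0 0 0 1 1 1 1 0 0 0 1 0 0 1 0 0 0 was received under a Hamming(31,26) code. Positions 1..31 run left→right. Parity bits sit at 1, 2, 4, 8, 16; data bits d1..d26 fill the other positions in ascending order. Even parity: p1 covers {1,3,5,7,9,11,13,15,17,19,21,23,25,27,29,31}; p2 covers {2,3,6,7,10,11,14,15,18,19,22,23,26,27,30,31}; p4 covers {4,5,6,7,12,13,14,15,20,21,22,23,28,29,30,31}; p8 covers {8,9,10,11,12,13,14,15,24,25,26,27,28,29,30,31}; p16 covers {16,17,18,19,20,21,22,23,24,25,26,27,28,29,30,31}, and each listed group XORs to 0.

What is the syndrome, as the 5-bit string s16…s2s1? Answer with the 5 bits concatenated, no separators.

s1 (pos 1,3,5,7,9,11,13,15,17,19,21,23,25,27,29,31): 0⊕1⊕1⊕1⊕1⊕1⊕0⊕0⊕0⊕1⊕1⊕0⊕1⊕0⊕0⊕0 = 0
s2 (pos 2,3,6,7,10,11,14,15,18,19,22,23,26,27,30,31): 1⊕1⊕0⊕1⊕1⊕1⊕1⊕0⊕1⊕1⊕0⊕0⊕0⊕0⊕0⊕0 = 0
s4 (pos 4,5,6,7,12,13,14,15,20,21,22,23,28,29,30,31): 0⊕1⊕0⊕1⊕0⊕0⊕1⊕0⊕1⊕1⊕0⊕0⊕1⊕0⊕0⊕0 = 0
s8 (pos 8,9,10,11,12,13,14,15,24,25,26,27,28,29,30,31): 0⊕1⊕1⊕1⊕0⊕0⊕1⊕0⊕0⊕1⊕0⊕0⊕1⊕0⊕0⊕0 = 0
s16 (pos 16,17,18,19,20,21,22,23,24,25,26,27,28,29,30,31): 0⊕0⊕1⊕1⊕1⊕1⊕0⊕0⊕0⊕1⊕0⊕0⊕1⊕0⊕0⊕0 = 0
Syndrome s16…s1 = 00000 → no error.

00000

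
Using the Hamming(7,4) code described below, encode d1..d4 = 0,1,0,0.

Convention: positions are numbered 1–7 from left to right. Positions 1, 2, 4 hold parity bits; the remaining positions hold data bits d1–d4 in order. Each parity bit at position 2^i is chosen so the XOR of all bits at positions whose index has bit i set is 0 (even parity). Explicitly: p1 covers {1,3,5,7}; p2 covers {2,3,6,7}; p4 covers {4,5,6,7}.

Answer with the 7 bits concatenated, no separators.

1001100

Place data at non-parity positions: p1 p2 0 p4 1 0 0
p1 (pos 1,3,5,7): XOR of data positions = 0⊕1⊕0 = 1
p2 (pos 2,3,6,7): XOR of data positions = 0⊕0⊕0 = 0
p4 (pos 4,5,6,7): XOR of data positions = 1⊕0⊕0 = 1
Codeword: 1001100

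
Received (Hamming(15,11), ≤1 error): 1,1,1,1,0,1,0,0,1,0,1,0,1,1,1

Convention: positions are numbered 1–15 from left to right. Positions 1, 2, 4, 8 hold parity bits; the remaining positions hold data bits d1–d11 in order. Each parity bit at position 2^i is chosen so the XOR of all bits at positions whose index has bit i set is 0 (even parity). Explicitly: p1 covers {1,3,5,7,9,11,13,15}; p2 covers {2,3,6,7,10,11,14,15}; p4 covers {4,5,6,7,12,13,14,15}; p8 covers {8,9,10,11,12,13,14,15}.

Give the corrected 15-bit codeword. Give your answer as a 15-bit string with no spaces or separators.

111101001011111

s1 (pos 1,3,5,7,9,11,13,15): 1⊕1⊕0⊕0⊕1⊕1⊕1⊕1 = 0
s2 (pos 2,3,6,7,10,11,14,15): 1⊕1⊕1⊕0⊕0⊕1⊕1⊕1 = 0
s4 (pos 4,5,6,7,12,13,14,15): 1⊕0⊕1⊕0⊕0⊕1⊕1⊕1 = 1
s8 (pos 8,9,10,11,12,13,14,15): 0⊕1⊕0⊕1⊕0⊕1⊕1⊕1 = 1
Syndrome s8…s1 = 1100 → error at position 12.
Flip position 12: 111101001010111 → 111101001011111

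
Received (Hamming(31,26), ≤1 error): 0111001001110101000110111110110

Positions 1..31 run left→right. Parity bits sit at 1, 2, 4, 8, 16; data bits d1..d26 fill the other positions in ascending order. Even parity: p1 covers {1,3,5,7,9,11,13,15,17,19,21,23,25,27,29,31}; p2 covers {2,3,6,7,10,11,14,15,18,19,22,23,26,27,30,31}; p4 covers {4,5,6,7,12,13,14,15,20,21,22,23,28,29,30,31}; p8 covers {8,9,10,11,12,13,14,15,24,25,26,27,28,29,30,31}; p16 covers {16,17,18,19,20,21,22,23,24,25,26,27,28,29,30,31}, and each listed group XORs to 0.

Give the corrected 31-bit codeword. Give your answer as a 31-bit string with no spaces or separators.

0110001001110101000110111110110

s1 (pos 1,3,5,7,9,11,13,15,17,19,21,23,25,27,29,31): 0⊕1⊕0⊕1⊕0⊕1⊕0⊕0⊕0⊕0⊕1⊕1⊕1⊕1⊕1⊕0 = 0
s2 (pos 2,3,6,7,10,11,14,15,18,19,22,23,26,27,30,31): 1⊕1⊕0⊕1⊕1⊕1⊕1⊕0⊕0⊕0⊕0⊕1⊕1⊕1⊕1⊕0 = 0
s4 (pos 4,5,6,7,12,13,14,15,20,21,22,23,28,29,30,31): 1⊕0⊕0⊕1⊕1⊕0⊕1⊕0⊕1⊕1⊕0⊕1⊕0⊕1⊕1⊕0 = 1
s8 (pos 8,9,10,11,12,13,14,15,24,25,26,27,28,29,30,31): 0⊕0⊕1⊕1⊕1⊕0⊕1⊕0⊕1⊕1⊕1⊕1⊕0⊕1⊕1⊕0 = 0
s16 (pos 16,17,18,19,20,21,22,23,24,25,26,27,28,29,30,31): 1⊕0⊕0⊕0⊕1⊕1⊕0⊕1⊕1⊕1⊕1⊕1⊕0⊕1⊕1⊕0 = 0
Syndrome s16…s1 = 00100 → error at position 4.
Flip position 4: 0111001001110101000110111110110 → 0110001001110101000110111110110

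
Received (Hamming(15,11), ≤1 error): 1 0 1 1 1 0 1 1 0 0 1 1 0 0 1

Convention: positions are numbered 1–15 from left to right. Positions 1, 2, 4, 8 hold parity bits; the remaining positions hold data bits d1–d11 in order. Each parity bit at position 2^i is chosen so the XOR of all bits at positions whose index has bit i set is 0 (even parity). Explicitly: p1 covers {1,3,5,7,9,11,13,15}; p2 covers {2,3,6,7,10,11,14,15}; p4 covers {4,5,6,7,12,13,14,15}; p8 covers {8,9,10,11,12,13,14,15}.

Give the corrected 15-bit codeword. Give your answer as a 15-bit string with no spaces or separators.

101010110011001

s1 (pos 1,3,5,7,9,11,13,15): 1⊕1⊕1⊕1⊕0⊕1⊕0⊕1 = 0
s2 (pos 2,3,6,7,10,11,14,15): 0⊕1⊕0⊕1⊕0⊕1⊕0⊕1 = 0
s4 (pos 4,5,6,7,12,13,14,15): 1⊕1⊕0⊕1⊕1⊕0⊕0⊕1 = 1
s8 (pos 8,9,10,11,12,13,14,15): 1⊕0⊕0⊕1⊕1⊕0⊕0⊕1 = 0
Syndrome s8…s1 = 0100 → error at position 4.
Flip position 4: 101110110011001 → 101010110011001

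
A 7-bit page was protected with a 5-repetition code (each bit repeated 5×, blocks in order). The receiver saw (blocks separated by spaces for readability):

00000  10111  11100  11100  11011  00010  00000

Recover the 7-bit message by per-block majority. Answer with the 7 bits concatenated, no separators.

Block 1 (00000): 0 ones → 0
Block 2 (10111): 4 ones → 1
Block 3 (11100): 3 ones → 1
Block 4 (11100): 3 ones → 1
Block 5 (11011): 4 ones → 1
Block 6 (00010): 1 one → 0
Block 7 (00000): 0 ones → 0

0111100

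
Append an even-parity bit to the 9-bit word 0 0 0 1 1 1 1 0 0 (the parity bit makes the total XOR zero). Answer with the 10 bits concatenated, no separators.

0001111000

XOR of the 9 data bits: 0⊕0⊕0⊕1⊕1⊕1⊕1⊕0⊕0 = 0
Parity bit = 0 (so all 10 bits XOR to 0).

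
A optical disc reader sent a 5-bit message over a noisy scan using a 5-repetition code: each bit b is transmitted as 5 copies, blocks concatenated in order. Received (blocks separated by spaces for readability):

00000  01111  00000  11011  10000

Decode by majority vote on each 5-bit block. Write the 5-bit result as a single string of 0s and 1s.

Block 1 (00000): 0 ones → 0
Block 2 (01111): 4 ones → 1
Block 3 (00000): 0 ones → 0
Block 4 (11011): 4 ones → 1
Block 5 (10000): 1 one → 0

01010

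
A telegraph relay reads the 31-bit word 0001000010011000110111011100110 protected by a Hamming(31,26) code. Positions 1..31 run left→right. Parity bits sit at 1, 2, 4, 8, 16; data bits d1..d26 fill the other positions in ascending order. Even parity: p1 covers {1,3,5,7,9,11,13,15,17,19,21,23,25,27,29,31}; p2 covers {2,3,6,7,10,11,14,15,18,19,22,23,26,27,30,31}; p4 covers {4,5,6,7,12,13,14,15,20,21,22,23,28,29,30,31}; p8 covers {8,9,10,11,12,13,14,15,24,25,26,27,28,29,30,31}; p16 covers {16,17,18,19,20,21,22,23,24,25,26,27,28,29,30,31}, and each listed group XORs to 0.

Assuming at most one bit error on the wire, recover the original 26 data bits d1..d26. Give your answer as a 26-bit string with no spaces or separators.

00001001100110111011100110

s1 (pos 1,3,5,7,9,11,13,15,17,19,21,23,25,27,29,31): 0⊕0⊕0⊕0⊕1⊕0⊕1⊕0⊕1⊕0⊕1⊕0⊕1⊕0⊕1⊕0 = 0
s2 (pos 2,3,6,7,10,11,14,15,18,19,22,23,26,27,30,31): 0⊕0⊕0⊕0⊕0⊕0⊕0⊕0⊕1⊕0⊕1⊕0⊕1⊕0⊕1⊕0 = 0
s4 (pos 4,5,6,7,12,13,14,15,20,21,22,23,28,29,30,31): 1⊕0⊕0⊕0⊕1⊕1⊕0⊕0⊕1⊕1⊕1⊕0⊕0⊕1⊕1⊕0 = 0
s8 (pos 8,9,10,11,12,13,14,15,24,25,26,27,28,29,30,31): 0⊕1⊕0⊕0⊕1⊕1⊕0⊕0⊕1⊕1⊕1⊕0⊕0⊕1⊕1⊕0 = 0
s16 (pos 16,17,18,19,20,21,22,23,24,25,26,27,28,29,30,31): 0⊕1⊕1⊕0⊕1⊕1⊕1⊕0⊕1⊕1⊕1⊕0⊕0⊕1⊕1⊕0 = 0
Syndrome s16…s1 = 00000 → no error.
Read data bits from positions 3,5,6,7,9,10,11,12,13,14,15,17,18,19,20,21,22,23,24,25,26,27,28,29,30,31: 00001001100110111011100110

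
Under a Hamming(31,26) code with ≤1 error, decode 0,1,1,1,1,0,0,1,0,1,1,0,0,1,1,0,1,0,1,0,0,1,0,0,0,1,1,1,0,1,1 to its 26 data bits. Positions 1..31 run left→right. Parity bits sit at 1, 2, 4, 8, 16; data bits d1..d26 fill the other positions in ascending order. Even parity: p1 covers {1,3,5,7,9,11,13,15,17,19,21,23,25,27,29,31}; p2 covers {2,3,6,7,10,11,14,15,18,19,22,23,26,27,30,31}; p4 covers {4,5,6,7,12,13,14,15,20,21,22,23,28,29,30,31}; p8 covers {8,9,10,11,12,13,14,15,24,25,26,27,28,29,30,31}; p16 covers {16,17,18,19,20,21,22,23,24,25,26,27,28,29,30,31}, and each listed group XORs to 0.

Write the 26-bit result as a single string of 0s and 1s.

11000110011101001000111011

s1 (pos 1,3,5,7,9,11,13,15,17,19,21,23,25,27,29,31): 0⊕1⊕1⊕0⊕0⊕1⊕0⊕1⊕1⊕1⊕0⊕0⊕0⊕1⊕0⊕1 = 0
s2 (pos 2,3,6,7,10,11,14,15,18,19,22,23,26,27,30,31): 1⊕1⊕0⊕0⊕1⊕1⊕1⊕1⊕0⊕1⊕1⊕0⊕1⊕1⊕1⊕1 = 0
s4 (pos 4,5,6,7,12,13,14,15,20,21,22,23,28,29,30,31): 1⊕1⊕0⊕0⊕0⊕0⊕1⊕1⊕0⊕0⊕1⊕0⊕1⊕0⊕1⊕1 = 0
s8 (pos 8,9,10,11,12,13,14,15,24,25,26,27,28,29,30,31): 1⊕0⊕1⊕1⊕0⊕0⊕1⊕1⊕0⊕0⊕1⊕1⊕1⊕0⊕1⊕1 = 0
s16 (pos 16,17,18,19,20,21,22,23,24,25,26,27,28,29,30,31): 0⊕1⊕0⊕1⊕0⊕0⊕1⊕0⊕0⊕0⊕1⊕1⊕1⊕0⊕1⊕1 = 0
Syndrome s16…s1 = 00000 → no error.
Read data bits from positions 3,5,6,7,9,10,11,12,13,14,15,17,18,19,20,21,22,23,24,25,26,27,28,29,30,31: 11000110011101001000111011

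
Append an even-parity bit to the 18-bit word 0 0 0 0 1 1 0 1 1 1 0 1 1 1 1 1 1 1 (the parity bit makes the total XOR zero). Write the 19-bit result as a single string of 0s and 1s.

XOR of the 18 data bits: 0⊕0⊕0⊕0⊕1⊕1⊕0⊕1⊕1⊕1⊕0⊕1⊕1⊕1⊕1⊕1⊕1⊕1 = 0
Parity bit = 0 (so all 19 bits XOR to 0).

0000110111011111110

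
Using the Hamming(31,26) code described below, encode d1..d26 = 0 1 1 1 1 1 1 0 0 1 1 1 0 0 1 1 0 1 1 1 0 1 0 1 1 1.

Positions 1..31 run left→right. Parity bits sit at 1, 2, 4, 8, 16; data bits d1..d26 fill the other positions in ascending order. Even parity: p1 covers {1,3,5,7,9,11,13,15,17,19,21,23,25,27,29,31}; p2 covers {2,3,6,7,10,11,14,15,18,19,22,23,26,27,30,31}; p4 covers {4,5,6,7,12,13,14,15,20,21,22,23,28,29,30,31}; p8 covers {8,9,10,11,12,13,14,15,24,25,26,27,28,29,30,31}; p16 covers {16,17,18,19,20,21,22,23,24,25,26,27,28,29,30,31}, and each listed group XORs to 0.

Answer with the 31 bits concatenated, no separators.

0001111111100110100110111010111

Place data at non-parity positions: p1 p2 0 p4 1 1 1 p8 1 1 1 0 0 1 1 p16 1 0 0 1 1 0 1 1 1 0 1 0 1 1 1
p1 (pos 1,3,5,7,9,11,13,15,17,19,21,23,25,27,29,31): XOR of data positions = 0⊕1⊕1⊕1⊕1⊕0⊕1⊕1⊕0⊕1⊕1⊕1⊕1⊕1⊕1 = 0
p2 (pos 2,3,6,7,10,11,14,15,18,19,22,23,26,27,30,31): XOR of data positions = 0⊕1⊕1⊕1⊕1⊕1⊕1⊕0⊕0⊕0⊕1⊕0⊕1⊕1⊕1 = 0
p4 (pos 4,5,6,7,12,13,14,15,20,21,22,23,28,29,30,31): XOR of data positions = 1⊕1⊕1⊕0⊕0⊕1⊕1⊕1⊕1⊕0⊕1⊕0⊕1⊕1⊕1 = 1
p8 (pos 8,9,10,11,12,13,14,15,24,25,26,27,28,29,30,31): XOR of data positions = 1⊕1⊕1⊕0⊕0⊕1⊕1⊕1⊕1⊕0⊕1⊕0⊕1⊕1⊕1 = 1
p16 (pos 16,17,18,19,20,21,22,23,24,25,26,27,28,29,30,31): XOR of data positions = 1⊕0⊕0⊕1⊕1⊕0⊕1⊕1⊕1⊕0⊕1⊕0⊕1⊕1⊕1 = 0
Codeword: 0001111111100110100110111010111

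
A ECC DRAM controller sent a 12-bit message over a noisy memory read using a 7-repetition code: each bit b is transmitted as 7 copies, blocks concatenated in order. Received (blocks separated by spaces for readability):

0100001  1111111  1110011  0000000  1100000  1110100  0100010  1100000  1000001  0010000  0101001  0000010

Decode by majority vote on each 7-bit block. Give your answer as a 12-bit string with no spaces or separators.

011001000000

Block 1 (0100001): 2 ones → 0
Block 2 (1111111): 7 ones → 1
Block 3 (1110011): 5 ones → 1
Block 4 (0000000): 0 ones → 0
Block 5 (1100000): 2 ones → 0
Block 6 (1110100): 4 ones → 1
Block 7 (0100010): 2 ones → 0
Block 8 (1100000): 2 ones → 0
Block 9 (1000001): 2 ones → 0
Block 10 (0010000): 1 one → 0
Block 11 (0101001): 3 ones → 0
Block 12 (0000010): 1 one → 0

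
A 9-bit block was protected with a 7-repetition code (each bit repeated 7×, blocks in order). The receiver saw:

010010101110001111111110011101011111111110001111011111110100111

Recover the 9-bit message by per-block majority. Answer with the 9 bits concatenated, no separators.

Block 1 (0100101): 3 ones → 0
Block 2 (0111000): 3 ones → 0
Block 3 (1111111): 7 ones → 1
Block 4 (1100111): 5 ones → 1
Block 5 (0101111): 5 ones → 1
Block 6 (1111110): 6 ones → 1
Block 7 (0011110): 4 ones → 1
Block 8 (1111111): 7 ones → 1
Block 9 (0100111): 4 ones → 1

001111111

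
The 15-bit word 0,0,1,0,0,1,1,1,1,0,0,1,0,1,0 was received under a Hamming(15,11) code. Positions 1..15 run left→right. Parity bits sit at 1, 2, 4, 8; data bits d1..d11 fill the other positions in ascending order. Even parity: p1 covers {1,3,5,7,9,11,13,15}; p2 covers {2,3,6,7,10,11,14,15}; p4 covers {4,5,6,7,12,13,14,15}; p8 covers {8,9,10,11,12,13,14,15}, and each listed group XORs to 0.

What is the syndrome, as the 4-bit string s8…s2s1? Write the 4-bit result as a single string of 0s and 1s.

0001

s1 (pos 1,3,5,7,9,11,13,15): 0⊕1⊕0⊕1⊕1⊕0⊕0⊕0 = 1
s2 (pos 2,3,6,7,10,11,14,15): 0⊕1⊕1⊕1⊕0⊕0⊕1⊕0 = 0
s4 (pos 4,5,6,7,12,13,14,15): 0⊕0⊕1⊕1⊕1⊕0⊕1⊕0 = 0
s8 (pos 8,9,10,11,12,13,14,15): 1⊕1⊕0⊕0⊕1⊕0⊕1⊕0 = 0
Syndrome s8…s1 = 0001 → error at position 1.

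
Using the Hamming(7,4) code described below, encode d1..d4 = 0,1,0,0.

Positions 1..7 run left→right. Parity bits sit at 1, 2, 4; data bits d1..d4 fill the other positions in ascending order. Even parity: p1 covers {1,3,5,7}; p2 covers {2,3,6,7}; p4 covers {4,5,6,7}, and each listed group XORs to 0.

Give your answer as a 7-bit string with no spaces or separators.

Place data at non-parity positions: p1 p2 0 p4 1 0 0
p1 (pos 1,3,5,7): XOR of data positions = 0⊕1⊕0 = 1
p2 (pos 2,3,6,7): XOR of data positions = 0⊕0⊕0 = 0
p4 (pos 4,5,6,7): XOR of data positions = 1⊕0⊕0 = 1
Codeword: 1001100

1001100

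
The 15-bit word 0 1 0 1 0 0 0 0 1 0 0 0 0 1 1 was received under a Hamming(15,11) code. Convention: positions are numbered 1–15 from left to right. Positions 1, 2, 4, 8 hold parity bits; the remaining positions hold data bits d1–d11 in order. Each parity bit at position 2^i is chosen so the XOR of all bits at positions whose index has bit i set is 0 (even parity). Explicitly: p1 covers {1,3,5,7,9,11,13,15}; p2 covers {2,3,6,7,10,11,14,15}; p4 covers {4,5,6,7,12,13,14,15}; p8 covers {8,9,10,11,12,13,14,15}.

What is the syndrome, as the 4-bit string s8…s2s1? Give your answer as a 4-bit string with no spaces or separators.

1110

s1 (pos 1,3,5,7,9,11,13,15): 0⊕0⊕0⊕0⊕1⊕0⊕0⊕1 = 0
s2 (pos 2,3,6,7,10,11,14,15): 1⊕0⊕0⊕0⊕0⊕0⊕1⊕1 = 1
s4 (pos 4,5,6,7,12,13,14,15): 1⊕0⊕0⊕0⊕0⊕0⊕1⊕1 = 1
s8 (pos 8,9,10,11,12,13,14,15): 0⊕1⊕0⊕0⊕0⊕0⊕1⊕1 = 1
Syndrome s8…s1 = 1110 → error at position 14.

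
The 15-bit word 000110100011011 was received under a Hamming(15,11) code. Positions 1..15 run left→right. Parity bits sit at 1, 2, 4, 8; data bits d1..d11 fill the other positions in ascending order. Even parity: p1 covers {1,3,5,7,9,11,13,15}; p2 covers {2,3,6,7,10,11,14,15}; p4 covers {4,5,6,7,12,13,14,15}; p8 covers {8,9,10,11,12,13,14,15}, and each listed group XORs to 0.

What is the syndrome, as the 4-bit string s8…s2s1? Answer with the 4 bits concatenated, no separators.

s1 (pos 1,3,5,7,9,11,13,15): 0⊕0⊕1⊕1⊕0⊕1⊕0⊕1 = 0
s2 (pos 2,3,6,7,10,11,14,15): 0⊕0⊕0⊕1⊕0⊕1⊕1⊕1 = 0
s4 (pos 4,5,6,7,12,13,14,15): 1⊕1⊕0⊕1⊕1⊕0⊕1⊕1 = 0
s8 (pos 8,9,10,11,12,13,14,15): 0⊕0⊕0⊕1⊕1⊕0⊕1⊕1 = 0
Syndrome s8…s1 = 0000 → no error.

0000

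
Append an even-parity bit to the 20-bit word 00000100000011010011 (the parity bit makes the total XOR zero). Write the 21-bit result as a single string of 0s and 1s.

XOR of the 20 data bits: 0⊕0⊕0⊕0⊕0⊕1⊕0⊕0⊕0⊕0⊕0⊕0⊕1⊕1⊕0⊕1⊕0⊕0⊕1⊕1 = 0
Parity bit = 0 (so all 21 bits XOR to 0).

000001000000110100110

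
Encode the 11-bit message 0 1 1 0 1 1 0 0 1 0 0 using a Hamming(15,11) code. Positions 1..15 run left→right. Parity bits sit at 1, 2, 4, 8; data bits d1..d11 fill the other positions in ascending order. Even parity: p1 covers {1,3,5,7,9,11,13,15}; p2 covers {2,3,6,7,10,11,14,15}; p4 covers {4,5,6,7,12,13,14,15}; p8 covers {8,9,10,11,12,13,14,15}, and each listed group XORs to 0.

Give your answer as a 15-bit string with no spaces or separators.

Place data at non-parity positions: p1 p2 0 p4 1 1 0 p8 1 1 0 0 1 0 0
p1 (pos 1,3,5,7,9,11,13,15): XOR of data positions = 0⊕1⊕0⊕1⊕0⊕1⊕0 = 1
p2 (pos 2,3,6,7,10,11,14,15): XOR of data positions = 0⊕1⊕0⊕1⊕0⊕0⊕0 = 0
p4 (pos 4,5,6,7,12,13,14,15): XOR of data positions = 1⊕1⊕0⊕0⊕1⊕0⊕0 = 1
p8 (pos 8,9,10,11,12,13,14,15): XOR of data positions = 1⊕1⊕0⊕0⊕1⊕0⊕0 = 1
Codeword: 100111011100100

100111011100100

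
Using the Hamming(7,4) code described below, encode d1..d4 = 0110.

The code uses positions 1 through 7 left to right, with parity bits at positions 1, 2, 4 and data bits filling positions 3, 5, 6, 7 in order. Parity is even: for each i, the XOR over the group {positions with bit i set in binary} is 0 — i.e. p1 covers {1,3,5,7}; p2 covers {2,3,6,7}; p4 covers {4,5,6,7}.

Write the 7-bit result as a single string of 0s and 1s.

1100110

Place data at non-parity positions: p1 p2 0 p4 1 1 0
p1 (pos 1,3,5,7): XOR of data positions = 0⊕1⊕0 = 1
p2 (pos 2,3,6,7): XOR of data positions = 0⊕1⊕0 = 1
p4 (pos 4,5,6,7): XOR of data positions = 1⊕1⊕0 = 0
Codeword: 1100110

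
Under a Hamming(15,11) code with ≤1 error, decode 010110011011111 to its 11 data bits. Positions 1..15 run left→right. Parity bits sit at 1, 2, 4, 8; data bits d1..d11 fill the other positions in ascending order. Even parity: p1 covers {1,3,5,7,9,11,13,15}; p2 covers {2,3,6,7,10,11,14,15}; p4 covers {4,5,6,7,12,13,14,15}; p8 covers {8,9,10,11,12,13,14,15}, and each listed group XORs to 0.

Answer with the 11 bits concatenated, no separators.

s1 (pos 1,3,5,7,9,11,13,15): 0⊕0⊕1⊕0⊕1⊕1⊕1⊕1 = 1
s2 (pos 2,3,6,7,10,11,14,15): 1⊕0⊕0⊕0⊕0⊕1⊕1⊕1 = 0
s4 (pos 4,5,6,7,12,13,14,15): 1⊕1⊕0⊕0⊕1⊕1⊕1⊕1 = 0
s8 (pos 8,9,10,11,12,13,14,15): 1⊕1⊕0⊕1⊕1⊕1⊕1⊕1 = 1
Syndrome s8…s1 = 1001 → error at position 9.
Flip position 9: 010110011011111 → 010110010011111
Read data bits from positions 3,5,6,7,9,10,11,12,13,14,15: 01000011111

01000011111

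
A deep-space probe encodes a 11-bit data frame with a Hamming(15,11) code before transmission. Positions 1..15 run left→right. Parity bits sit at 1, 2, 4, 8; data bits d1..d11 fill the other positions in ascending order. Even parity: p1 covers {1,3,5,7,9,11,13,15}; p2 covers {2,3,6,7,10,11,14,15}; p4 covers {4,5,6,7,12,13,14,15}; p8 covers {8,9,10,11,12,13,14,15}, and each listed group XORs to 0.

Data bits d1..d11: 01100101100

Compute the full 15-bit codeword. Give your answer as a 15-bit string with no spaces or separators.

Place data at non-parity positions: p1 p2 0 p4 1 1 0 p8 0 1 0 1 1 0 0
p1 (pos 1,3,5,7,9,11,13,15): XOR of data positions = 0⊕1⊕0⊕0⊕0⊕1⊕0 = 0
p2 (pos 2,3,6,7,10,11,14,15): XOR of data positions = 0⊕1⊕0⊕1⊕0⊕0⊕0 = 0
p4 (pos 4,5,6,7,12,13,14,15): XOR of data positions = 1⊕1⊕0⊕1⊕1⊕0⊕0 = 0
p8 (pos 8,9,10,11,12,13,14,15): XOR of data positions = 0⊕1⊕0⊕1⊕1⊕0⊕0 = 1
Codeword: 000011010101100

000011010101100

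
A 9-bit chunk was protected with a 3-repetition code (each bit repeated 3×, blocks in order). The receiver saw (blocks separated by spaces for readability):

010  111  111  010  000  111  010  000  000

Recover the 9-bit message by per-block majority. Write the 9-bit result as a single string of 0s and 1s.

011001000

Block 1 (010): 1 one → 0
Block 2 (111): 3 ones → 1
Block 3 (111): 3 ones → 1
Block 4 (010): 1 one → 0
Block 5 (000): 0 ones → 0
Block 6 (111): 3 ones → 1
Block 7 (010): 1 one → 0
Block 8 (000): 0 ones → 0
Block 9 (000): 0 ones → 0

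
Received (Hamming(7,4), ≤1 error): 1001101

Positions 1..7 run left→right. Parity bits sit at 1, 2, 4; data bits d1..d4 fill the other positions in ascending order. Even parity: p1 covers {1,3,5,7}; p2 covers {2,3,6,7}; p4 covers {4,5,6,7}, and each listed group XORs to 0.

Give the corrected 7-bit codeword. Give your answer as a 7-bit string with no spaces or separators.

s1 (pos 1,3,5,7): 1⊕0⊕1⊕1 = 1
s2 (pos 2,3,6,7): 0⊕0⊕0⊕1 = 1
s4 (pos 4,5,6,7): 1⊕1⊕0⊕1 = 1
Syndrome s4…s1 = 111 → error at position 7.
Flip position 7: 1001101 → 1001100

1001100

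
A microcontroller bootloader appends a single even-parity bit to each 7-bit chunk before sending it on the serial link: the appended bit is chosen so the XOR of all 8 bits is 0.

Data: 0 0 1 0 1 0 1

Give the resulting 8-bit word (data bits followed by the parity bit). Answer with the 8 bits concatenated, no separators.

XOR of the 7 data bits: 0⊕0⊕1⊕0⊕1⊕0⊕1 = 1
Parity bit = 1 (so all 8 bits XOR to 0).

00101011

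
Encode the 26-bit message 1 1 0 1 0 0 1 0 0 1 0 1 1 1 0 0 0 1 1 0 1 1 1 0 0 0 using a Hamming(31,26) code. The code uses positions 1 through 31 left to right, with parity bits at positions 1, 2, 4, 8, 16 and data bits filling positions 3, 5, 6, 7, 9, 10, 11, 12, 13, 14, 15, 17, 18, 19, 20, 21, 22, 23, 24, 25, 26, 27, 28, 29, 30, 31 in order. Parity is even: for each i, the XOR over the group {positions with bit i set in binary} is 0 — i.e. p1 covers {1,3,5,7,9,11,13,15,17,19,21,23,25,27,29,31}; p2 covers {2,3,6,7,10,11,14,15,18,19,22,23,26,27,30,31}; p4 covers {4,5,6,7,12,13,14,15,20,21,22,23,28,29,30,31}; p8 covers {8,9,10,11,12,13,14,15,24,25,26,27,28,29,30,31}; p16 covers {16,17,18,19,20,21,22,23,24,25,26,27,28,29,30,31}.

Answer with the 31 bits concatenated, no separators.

Place data at non-parity positions: p1 p2 1 p4 1 0 1 p8 0 0 1 0 0 1 0 p16 1 1 1 0 0 0 1 1 0 1 1 1 0 0 0
p1 (pos 1,3,5,7,9,11,13,15,17,19,21,23,25,27,29,31): XOR of data positions = 1⊕1⊕1⊕0⊕1⊕0⊕0⊕1⊕1⊕0⊕1⊕0⊕1⊕0⊕0 = 0
p2 (pos 2,3,6,7,10,11,14,15,18,19,22,23,26,27,30,31): XOR of data positions = 1⊕0⊕1⊕0⊕1⊕1⊕0⊕1⊕1⊕0⊕1⊕1⊕1⊕0⊕0 = 1
p4 (pos 4,5,6,7,12,13,14,15,20,21,22,23,28,29,30,31): XOR of data positions = 1⊕0⊕1⊕0⊕0⊕1⊕0⊕0⊕0⊕0⊕1⊕1⊕0⊕0⊕0 = 1
p8 (pos 8,9,10,11,12,13,14,15,24,25,26,27,28,29,30,31): XOR of data positions = 0⊕0⊕1⊕0⊕0⊕1⊕0⊕1⊕0⊕1⊕1⊕1⊕0⊕0⊕0 = 0
p16 (pos 16,17,18,19,20,21,22,23,24,25,26,27,28,29,30,31): XOR of data positions = 1⊕1⊕1⊕0⊕0⊕0⊕1⊕1⊕0⊕1⊕1⊕1⊕0⊕0⊕0 = 0
Codeword: 0111101000100100111000110111000

0111101000100100111000110111000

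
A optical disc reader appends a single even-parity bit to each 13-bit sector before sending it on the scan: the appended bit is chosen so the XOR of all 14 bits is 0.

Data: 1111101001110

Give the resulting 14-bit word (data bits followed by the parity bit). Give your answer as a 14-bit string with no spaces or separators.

11111010011101

XOR of the 13 data bits: 1⊕1⊕1⊕1⊕1⊕0⊕1⊕0⊕0⊕1⊕1⊕1⊕0 = 1
Parity bit = 1 (so all 14 bits XOR to 0).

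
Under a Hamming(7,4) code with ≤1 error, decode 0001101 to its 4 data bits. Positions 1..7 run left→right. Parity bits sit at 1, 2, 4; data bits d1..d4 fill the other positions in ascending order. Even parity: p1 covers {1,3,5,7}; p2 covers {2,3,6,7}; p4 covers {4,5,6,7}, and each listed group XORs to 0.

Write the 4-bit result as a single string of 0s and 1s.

0111

s1 (pos 1,3,5,7): 0⊕0⊕1⊕1 = 0
s2 (pos 2,3,6,7): 0⊕0⊕0⊕1 = 1
s4 (pos 4,5,6,7): 1⊕1⊕0⊕1 = 1
Syndrome s4…s1 = 110 → error at position 6.
Flip position 6: 0001101 → 0001111
Read data bits from positions 3,5,6,7: 0111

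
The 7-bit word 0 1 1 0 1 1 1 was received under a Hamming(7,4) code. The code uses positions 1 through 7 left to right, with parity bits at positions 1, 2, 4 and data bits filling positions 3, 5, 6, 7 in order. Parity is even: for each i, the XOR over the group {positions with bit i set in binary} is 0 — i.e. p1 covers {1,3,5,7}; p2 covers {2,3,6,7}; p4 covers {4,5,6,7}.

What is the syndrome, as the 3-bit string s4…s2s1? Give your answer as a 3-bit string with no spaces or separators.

101

s1 (pos 1,3,5,7): 0⊕1⊕1⊕1 = 1
s2 (pos 2,3,6,7): 1⊕1⊕1⊕1 = 0
s4 (pos 4,5,6,7): 0⊕1⊕1⊕1 = 1
Syndrome s4…s1 = 101 → error at position 5.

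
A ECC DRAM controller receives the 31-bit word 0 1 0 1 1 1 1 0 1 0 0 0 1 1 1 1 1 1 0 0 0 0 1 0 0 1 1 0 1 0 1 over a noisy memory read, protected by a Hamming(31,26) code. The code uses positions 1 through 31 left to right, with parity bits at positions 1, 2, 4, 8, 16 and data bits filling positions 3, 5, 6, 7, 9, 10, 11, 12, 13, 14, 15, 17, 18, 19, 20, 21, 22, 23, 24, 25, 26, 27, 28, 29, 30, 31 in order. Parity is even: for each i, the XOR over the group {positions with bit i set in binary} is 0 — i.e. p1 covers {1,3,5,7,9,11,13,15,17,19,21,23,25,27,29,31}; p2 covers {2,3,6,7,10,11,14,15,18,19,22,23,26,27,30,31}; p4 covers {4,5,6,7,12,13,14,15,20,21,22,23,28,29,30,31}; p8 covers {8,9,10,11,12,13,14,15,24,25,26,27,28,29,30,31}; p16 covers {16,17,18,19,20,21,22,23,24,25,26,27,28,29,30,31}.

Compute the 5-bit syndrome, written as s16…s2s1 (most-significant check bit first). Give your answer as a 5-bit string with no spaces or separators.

s1 (pos 1,3,5,7,9,11,13,15,17,19,21,23,25,27,29,31): 0⊕0⊕1⊕1⊕1⊕0⊕1⊕1⊕1⊕0⊕0⊕1⊕0⊕1⊕1⊕1 = 0
s2 (pos 2,3,6,7,10,11,14,15,18,19,22,23,26,27,30,31): 1⊕0⊕1⊕1⊕0⊕0⊕1⊕1⊕1⊕0⊕0⊕1⊕1⊕1⊕0⊕1 = 0
s4 (pos 4,5,6,7,12,13,14,15,20,21,22,23,28,29,30,31): 1⊕1⊕1⊕1⊕0⊕1⊕1⊕1⊕0⊕0⊕0⊕1⊕0⊕1⊕0⊕1 = 0
s8 (pos 8,9,10,11,12,13,14,15,24,25,26,27,28,29,30,31): 0⊕1⊕0⊕0⊕0⊕1⊕1⊕1⊕0⊕0⊕1⊕1⊕0⊕1⊕0⊕1 = 0
s16 (pos 16,17,18,19,20,21,22,23,24,25,26,27,28,29,30,31): 1⊕1⊕1⊕0⊕0⊕0⊕0⊕1⊕0⊕0⊕1⊕1⊕0⊕1⊕0⊕1 = 0
Syndrome s16…s1 = 00000 → no error.

00000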